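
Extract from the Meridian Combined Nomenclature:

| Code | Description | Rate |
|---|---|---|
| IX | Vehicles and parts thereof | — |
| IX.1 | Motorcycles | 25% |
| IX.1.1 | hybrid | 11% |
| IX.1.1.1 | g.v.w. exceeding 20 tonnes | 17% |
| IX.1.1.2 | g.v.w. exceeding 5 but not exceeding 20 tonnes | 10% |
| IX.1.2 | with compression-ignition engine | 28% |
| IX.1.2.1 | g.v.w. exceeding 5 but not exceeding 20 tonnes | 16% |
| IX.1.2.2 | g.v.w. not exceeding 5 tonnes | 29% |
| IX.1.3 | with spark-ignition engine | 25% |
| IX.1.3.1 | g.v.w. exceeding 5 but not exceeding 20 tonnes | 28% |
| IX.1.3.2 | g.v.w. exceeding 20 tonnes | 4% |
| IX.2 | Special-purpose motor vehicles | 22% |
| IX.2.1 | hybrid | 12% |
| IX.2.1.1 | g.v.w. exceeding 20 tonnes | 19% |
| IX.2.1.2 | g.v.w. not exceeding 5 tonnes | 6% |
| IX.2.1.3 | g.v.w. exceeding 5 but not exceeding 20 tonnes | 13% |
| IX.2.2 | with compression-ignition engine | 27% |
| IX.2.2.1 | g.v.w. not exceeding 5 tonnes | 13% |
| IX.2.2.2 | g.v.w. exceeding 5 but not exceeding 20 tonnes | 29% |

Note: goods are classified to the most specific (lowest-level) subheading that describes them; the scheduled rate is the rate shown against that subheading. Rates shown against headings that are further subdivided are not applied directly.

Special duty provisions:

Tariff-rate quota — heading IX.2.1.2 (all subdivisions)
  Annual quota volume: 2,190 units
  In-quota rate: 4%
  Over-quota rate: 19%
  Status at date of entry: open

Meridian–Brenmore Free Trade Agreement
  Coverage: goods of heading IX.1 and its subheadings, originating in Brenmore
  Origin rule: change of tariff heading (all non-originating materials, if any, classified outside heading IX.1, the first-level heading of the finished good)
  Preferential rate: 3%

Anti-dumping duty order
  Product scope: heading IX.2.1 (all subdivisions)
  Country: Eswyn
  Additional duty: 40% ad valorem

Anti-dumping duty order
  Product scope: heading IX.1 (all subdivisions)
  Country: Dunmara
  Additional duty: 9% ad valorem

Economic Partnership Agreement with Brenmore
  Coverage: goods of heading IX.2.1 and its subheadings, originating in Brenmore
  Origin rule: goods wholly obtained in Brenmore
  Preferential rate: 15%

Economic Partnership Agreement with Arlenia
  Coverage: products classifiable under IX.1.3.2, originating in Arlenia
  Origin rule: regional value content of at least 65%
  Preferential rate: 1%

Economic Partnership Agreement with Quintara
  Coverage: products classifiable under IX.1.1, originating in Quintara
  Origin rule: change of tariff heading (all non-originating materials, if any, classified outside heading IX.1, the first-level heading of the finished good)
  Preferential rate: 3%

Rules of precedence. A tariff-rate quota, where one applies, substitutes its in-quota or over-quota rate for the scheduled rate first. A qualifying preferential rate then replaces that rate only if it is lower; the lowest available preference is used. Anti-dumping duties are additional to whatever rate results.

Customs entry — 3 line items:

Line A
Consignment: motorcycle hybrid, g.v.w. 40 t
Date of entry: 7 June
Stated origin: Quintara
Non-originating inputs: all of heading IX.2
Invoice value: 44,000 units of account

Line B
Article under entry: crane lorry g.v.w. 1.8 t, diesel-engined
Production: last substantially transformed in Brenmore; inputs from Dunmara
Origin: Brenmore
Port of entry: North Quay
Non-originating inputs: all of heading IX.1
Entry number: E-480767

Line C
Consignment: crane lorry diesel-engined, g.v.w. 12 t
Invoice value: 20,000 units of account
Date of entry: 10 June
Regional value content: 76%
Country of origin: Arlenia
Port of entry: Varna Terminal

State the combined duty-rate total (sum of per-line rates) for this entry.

45%

Line A: motorcycle → IX.1; hybrid → IX.1.1; g.v.w. 40 t → IX.1.1.1. Scheduled 17%. Quintara agreement on IX.1.1: CTH met → 3% available; preferential 3%. → 3%.
Line B: crane lorry → IX.2; diesel-engined → IX.2.2; g.v.w. 1.8 t → IX.2.2.1. Scheduled 13%. Brenmore agreement on IX.1: IX.2.2.1 not covered; Brenmore agreement on IX.2.1: IX.2.2.1 not covered. → 13%.
Line C: crane lorry → IX.2; diesel-engined → IX.2.2; g.v.w. 12 t → IX.2.2.2. Scheduled 29%. Arlenia agreement on IX.1.3.2: IX.2.2.2 not covered. → 29%.
Sum: 3% + 13% + 29% = 45%.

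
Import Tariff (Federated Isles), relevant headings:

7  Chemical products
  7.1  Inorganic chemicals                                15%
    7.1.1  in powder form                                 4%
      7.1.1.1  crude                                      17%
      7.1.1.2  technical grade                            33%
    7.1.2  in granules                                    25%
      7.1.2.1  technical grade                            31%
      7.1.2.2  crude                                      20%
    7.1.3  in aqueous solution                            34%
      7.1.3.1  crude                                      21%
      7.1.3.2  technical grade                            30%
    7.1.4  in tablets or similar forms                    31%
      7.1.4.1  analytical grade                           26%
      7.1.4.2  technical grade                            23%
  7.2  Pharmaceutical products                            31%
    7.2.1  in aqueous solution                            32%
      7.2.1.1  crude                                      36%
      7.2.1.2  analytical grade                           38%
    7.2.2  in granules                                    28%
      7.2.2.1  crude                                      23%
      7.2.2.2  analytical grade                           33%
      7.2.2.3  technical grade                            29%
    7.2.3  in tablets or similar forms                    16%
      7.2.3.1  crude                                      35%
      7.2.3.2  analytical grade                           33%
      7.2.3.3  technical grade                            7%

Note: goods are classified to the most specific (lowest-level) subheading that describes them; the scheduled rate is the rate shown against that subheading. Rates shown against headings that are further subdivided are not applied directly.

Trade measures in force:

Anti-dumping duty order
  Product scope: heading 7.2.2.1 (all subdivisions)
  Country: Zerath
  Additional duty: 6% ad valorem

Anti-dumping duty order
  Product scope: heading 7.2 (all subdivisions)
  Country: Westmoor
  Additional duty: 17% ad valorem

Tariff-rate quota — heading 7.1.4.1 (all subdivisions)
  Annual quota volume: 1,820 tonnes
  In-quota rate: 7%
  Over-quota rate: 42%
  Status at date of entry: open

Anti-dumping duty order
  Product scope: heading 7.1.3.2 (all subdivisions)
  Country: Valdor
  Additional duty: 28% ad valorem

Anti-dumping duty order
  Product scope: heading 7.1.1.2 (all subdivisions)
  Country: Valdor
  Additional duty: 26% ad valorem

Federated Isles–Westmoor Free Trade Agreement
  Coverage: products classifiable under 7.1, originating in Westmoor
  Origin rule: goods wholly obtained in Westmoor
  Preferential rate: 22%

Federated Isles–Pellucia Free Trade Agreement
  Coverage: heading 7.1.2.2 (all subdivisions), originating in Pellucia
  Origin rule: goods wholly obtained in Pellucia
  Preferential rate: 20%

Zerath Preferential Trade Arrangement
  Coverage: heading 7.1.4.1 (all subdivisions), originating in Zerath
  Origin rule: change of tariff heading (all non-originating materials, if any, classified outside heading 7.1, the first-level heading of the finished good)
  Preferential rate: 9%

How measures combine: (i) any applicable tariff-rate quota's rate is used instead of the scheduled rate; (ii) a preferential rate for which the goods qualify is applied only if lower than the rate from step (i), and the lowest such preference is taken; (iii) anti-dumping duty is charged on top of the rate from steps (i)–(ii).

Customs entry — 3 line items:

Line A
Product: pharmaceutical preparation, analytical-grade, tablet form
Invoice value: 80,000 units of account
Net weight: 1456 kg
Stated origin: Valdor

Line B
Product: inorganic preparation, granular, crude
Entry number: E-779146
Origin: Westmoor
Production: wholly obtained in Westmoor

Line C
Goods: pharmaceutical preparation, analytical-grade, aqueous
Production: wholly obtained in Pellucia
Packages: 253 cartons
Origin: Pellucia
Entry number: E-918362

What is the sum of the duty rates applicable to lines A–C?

Line A: pharmaceutical → 7.2; tablet form → 7.2.3; analytical-grade → 7.2.3.2. Scheduled 33%. No special measure applies. → 33%.
Line B: inorganic → 7.1; granular → 7.1.2; crude → 7.1.2.2. Scheduled 20%. Westmoor agreement on 7.1: wholly obtained → 22% available; preference 22% not lower than 20% → no reduction. → 20%.
Line C: pharmaceutical → 7.2; aqueous → 7.2.1; analytical-grade → 7.2.1.2. Scheduled 38%. Pellucia agreement on 7.1.2.2: 7.2.1.2 not covered. → 38%.
Sum: 33% + 20% + 38% = 91%.

91%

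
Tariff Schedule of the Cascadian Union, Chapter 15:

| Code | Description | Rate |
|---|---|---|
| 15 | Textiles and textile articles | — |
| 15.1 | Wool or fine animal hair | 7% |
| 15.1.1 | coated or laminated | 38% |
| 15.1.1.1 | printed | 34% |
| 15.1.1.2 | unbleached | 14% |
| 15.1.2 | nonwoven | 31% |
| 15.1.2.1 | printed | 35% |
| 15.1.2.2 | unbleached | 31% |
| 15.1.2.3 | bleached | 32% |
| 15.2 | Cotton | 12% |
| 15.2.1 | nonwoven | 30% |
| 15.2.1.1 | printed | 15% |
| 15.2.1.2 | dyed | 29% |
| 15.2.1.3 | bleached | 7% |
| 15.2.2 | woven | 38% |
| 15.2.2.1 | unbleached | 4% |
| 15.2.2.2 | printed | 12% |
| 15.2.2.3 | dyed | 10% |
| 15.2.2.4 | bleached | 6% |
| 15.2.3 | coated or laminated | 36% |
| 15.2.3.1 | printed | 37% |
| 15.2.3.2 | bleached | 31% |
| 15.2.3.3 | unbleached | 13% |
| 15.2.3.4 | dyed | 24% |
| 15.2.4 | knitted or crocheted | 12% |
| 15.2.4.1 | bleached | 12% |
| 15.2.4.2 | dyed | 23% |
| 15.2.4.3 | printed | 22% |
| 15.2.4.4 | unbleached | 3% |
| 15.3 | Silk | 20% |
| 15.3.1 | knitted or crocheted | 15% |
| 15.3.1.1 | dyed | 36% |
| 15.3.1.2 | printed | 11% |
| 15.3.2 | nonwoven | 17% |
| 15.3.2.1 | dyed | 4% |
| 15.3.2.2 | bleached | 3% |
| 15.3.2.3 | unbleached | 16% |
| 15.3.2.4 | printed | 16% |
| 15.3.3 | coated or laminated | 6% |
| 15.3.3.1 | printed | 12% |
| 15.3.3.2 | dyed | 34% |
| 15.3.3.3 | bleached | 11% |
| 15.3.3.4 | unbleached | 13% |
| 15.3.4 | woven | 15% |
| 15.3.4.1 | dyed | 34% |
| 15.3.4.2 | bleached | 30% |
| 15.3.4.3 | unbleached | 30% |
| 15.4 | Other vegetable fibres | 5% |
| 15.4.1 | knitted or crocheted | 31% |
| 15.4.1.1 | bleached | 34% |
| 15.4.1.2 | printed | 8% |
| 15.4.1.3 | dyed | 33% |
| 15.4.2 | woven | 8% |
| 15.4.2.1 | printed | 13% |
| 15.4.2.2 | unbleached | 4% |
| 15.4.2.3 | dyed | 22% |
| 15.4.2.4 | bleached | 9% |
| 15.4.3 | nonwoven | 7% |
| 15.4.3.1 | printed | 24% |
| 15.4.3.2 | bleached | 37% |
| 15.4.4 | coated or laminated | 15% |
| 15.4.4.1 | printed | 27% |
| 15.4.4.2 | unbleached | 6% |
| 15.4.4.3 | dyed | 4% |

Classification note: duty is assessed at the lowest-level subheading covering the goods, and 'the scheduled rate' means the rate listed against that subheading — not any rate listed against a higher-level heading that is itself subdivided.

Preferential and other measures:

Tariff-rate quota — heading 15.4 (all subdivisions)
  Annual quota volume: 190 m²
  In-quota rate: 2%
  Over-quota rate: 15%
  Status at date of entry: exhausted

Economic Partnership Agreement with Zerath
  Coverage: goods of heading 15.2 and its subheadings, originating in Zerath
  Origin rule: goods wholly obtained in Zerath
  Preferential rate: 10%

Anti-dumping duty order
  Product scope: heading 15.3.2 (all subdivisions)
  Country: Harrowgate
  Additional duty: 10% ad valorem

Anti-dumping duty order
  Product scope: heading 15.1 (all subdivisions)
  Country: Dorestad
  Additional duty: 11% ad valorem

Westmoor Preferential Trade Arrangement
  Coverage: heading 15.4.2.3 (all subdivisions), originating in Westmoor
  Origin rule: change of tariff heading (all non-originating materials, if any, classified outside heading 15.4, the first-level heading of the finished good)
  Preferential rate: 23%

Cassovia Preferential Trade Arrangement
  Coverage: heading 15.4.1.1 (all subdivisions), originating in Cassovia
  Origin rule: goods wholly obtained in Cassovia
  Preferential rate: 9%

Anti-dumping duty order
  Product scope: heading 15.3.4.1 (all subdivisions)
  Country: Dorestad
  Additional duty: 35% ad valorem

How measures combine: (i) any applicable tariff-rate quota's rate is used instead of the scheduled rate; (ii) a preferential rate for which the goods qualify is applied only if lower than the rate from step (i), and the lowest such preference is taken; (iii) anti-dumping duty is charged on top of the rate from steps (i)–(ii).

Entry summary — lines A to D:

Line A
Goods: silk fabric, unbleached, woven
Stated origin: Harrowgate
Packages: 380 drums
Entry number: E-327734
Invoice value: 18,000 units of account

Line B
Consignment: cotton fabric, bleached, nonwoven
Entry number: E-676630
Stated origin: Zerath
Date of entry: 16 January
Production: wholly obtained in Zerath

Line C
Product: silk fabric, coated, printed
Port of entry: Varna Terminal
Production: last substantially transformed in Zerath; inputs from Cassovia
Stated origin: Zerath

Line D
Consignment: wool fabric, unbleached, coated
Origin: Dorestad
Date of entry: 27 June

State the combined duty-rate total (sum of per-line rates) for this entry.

Line A: silk → 15.3; woven → 15.3.4; unbleached → 15.3.4.3. Scheduled 30%. No special measure applies. → 30%.
Line B: cotton → 15.2; nonwoven → 15.2.1; bleached → 15.2.1.3. Scheduled 7%. Zerath agreement on 15.2: wholly obtained → 10% available; preference 10% not lower than 7% → no reduction. → 7%.
Line C: silk → 15.3; coated → 15.3.3; printed → 15.3.3.1. Scheduled 12%. Zerath agreement on 15.2: 15.3.3.1 not covered. → 12%.
Line D: wool → 15.1; coated → 15.1.1; unbleached → 15.1.1.2. Scheduled 14%. anti-dumping (Dorestad, 15.1): +11%; total 14% + 11% = 25%. → 25%.
Sum: 30% + 7% + 12% + 25% = 74%.

74%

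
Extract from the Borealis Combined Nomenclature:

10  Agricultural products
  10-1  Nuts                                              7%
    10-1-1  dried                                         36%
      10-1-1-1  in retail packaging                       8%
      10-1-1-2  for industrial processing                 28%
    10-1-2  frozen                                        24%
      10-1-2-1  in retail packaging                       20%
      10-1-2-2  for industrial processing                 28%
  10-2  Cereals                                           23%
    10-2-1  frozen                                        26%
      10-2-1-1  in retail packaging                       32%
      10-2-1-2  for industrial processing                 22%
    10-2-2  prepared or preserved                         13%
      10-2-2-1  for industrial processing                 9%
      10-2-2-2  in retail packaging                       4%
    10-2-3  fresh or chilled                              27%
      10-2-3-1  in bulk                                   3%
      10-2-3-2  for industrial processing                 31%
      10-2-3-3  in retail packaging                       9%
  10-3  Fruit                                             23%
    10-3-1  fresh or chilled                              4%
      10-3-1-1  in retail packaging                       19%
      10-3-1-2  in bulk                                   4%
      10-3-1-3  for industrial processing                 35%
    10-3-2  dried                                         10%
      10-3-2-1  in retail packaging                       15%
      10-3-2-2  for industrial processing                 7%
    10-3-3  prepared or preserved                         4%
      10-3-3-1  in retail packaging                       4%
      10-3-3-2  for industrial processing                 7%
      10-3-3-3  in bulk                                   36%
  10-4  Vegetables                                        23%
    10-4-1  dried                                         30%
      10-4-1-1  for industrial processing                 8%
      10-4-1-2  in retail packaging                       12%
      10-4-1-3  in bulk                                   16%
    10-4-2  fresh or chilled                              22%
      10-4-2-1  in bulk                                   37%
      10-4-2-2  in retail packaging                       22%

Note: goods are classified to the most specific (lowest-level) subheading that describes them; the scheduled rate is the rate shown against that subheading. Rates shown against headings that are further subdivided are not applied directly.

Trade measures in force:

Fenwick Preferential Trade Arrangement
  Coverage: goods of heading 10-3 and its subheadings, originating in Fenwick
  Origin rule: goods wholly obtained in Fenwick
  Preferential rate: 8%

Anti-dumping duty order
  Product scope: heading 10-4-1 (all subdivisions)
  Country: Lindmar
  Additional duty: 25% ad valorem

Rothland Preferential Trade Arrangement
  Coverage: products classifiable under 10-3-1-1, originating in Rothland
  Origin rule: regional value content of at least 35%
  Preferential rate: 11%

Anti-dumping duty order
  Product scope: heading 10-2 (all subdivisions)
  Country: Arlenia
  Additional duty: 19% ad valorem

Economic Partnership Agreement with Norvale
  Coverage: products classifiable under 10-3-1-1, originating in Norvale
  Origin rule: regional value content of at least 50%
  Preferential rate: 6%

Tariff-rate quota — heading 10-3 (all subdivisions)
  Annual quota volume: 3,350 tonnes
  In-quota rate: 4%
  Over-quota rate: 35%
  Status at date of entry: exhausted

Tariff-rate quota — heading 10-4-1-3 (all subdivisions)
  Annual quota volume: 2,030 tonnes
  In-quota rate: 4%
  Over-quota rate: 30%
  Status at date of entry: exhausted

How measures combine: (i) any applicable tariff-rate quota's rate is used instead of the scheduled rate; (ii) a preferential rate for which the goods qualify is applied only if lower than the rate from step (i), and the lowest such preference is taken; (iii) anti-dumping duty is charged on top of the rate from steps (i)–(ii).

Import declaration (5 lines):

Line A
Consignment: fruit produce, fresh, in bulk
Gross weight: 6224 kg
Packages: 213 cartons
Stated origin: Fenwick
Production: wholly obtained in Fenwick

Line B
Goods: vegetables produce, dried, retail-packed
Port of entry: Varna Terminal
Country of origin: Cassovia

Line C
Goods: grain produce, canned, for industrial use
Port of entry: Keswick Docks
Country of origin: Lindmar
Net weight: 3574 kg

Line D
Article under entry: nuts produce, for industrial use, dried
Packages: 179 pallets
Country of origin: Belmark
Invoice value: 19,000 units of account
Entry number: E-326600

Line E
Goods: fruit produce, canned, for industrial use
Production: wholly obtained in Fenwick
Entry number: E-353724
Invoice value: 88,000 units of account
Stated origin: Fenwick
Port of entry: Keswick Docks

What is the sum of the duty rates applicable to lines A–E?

Line A: fruit → 10-3; fresh → 10-3-1; in bulk → 10-3-1-2. Scheduled 4%. quota on 10-3 exhausted → over-quota 35%; Fenwick agreement on 10-3: wholly obtained → 8% available; preferential 8%. → 8%.
Line B: vegetables → 10-4; dried → 10-4-1; retail-packed → 10-4-1-2. Scheduled 12%. No special measure applies. → 12%.
Line C: grain → 10-2; canned → 10-2-2; for industrial use → 10-2-2-1. Scheduled 9%. No special measure applies. → 9%.
Line D: nuts → 10-1; dried → 10-1-1; for industrial use → 10-1-1-2. Scheduled 28%. No special measure applies. → 28%.
Line E: fruit → 10-3; canned → 10-3-3; for industrial use → 10-3-3-2. Scheduled 7%. quota on 10-3 exhausted → over-quota 35%; Fenwick agreement on 10-3: wholly obtained → 8% available; preferential 8%. → 8%.
Sum: 8% + 12% + 9% + 28% + 8% = 65%.

65%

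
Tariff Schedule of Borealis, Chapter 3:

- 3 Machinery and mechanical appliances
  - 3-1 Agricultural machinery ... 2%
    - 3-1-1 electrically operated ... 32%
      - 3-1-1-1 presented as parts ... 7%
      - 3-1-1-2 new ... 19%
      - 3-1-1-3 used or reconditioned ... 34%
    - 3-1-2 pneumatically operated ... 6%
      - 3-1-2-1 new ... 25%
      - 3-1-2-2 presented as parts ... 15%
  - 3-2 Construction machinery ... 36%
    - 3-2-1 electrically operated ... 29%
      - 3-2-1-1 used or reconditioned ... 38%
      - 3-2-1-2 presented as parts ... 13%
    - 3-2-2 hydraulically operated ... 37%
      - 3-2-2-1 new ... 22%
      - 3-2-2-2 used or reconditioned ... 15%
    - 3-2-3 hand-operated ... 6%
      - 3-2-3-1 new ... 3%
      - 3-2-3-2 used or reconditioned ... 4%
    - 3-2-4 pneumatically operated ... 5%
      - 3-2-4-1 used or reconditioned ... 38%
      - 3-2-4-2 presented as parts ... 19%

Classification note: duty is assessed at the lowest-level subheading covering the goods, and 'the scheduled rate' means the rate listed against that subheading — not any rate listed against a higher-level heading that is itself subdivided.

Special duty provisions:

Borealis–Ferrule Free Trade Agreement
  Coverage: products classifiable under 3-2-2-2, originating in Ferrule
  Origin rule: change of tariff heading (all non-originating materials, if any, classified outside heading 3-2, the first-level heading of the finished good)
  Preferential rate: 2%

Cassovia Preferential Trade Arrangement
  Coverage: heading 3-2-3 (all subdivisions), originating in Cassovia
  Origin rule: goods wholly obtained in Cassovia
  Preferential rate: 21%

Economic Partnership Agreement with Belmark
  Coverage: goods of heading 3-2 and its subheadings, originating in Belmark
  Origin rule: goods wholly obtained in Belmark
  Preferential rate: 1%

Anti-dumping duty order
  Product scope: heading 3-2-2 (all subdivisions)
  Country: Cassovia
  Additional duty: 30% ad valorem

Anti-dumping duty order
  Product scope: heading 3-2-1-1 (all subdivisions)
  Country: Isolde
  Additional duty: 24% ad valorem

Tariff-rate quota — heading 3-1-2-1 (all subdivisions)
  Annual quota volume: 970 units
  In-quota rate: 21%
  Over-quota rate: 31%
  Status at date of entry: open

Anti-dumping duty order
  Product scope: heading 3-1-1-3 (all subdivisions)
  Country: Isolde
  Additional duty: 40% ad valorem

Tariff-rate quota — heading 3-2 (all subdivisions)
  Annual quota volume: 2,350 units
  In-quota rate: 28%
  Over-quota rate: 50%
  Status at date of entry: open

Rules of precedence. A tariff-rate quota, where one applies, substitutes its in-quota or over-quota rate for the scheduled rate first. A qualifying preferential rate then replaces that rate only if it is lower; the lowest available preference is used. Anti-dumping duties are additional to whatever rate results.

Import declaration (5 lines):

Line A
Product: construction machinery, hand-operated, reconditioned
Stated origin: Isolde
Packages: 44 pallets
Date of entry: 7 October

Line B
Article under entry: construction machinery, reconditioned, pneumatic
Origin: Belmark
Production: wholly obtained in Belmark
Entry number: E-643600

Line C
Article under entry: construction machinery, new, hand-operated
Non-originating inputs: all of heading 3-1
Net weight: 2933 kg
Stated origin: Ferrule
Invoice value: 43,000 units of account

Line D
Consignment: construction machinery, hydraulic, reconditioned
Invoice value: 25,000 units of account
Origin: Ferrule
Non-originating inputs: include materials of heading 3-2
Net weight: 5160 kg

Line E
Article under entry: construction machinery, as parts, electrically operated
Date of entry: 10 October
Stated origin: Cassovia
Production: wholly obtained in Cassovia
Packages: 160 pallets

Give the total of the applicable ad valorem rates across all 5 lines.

113%

Line A: construction → 3-2; hand-operated → 3-2-3; reconditioned → 3-2-3-2. Scheduled 4%. quota on 3-2 open → in-quota 28%. → 28%.
Line B: construction → 3-2; pneumatic → 3-2-4; reconditioned → 3-2-4-1. Scheduled 38%. quota on 3-2 open → in-quota 28%; Belmark agreement on 3-2: wholly obtained → 1% available; preferential 1%. → 1%.
Line C: construction → 3-2; hand-operated → 3-2-3; new → 3-2-3-1. Scheduled 3%. quota on 3-2 open → in-quota 28%; Ferrule agreement on 3-2-2-2: 3-2-3-1 not covered. → 28%.
Line D: construction → 3-2; hydraulic → 3-2-2; reconditioned → 3-2-2-2. Scheduled 15%. quota on 3-2 open → in-quota 28%; Ferrule agreement on 3-2-2-2: CTH not met. → 28%.
Line E: construction → 3-2; electrically operated → 3-2-1; as parts → 3-2-1-2. Scheduled 13%. quota on 3-2 open → in-quota 28%; Cassovia agreement on 3-2-3: 3-2-1-2 not covered. → 28%.
Sum: 28% + 1% + 28% + 28% + 28% = 113%.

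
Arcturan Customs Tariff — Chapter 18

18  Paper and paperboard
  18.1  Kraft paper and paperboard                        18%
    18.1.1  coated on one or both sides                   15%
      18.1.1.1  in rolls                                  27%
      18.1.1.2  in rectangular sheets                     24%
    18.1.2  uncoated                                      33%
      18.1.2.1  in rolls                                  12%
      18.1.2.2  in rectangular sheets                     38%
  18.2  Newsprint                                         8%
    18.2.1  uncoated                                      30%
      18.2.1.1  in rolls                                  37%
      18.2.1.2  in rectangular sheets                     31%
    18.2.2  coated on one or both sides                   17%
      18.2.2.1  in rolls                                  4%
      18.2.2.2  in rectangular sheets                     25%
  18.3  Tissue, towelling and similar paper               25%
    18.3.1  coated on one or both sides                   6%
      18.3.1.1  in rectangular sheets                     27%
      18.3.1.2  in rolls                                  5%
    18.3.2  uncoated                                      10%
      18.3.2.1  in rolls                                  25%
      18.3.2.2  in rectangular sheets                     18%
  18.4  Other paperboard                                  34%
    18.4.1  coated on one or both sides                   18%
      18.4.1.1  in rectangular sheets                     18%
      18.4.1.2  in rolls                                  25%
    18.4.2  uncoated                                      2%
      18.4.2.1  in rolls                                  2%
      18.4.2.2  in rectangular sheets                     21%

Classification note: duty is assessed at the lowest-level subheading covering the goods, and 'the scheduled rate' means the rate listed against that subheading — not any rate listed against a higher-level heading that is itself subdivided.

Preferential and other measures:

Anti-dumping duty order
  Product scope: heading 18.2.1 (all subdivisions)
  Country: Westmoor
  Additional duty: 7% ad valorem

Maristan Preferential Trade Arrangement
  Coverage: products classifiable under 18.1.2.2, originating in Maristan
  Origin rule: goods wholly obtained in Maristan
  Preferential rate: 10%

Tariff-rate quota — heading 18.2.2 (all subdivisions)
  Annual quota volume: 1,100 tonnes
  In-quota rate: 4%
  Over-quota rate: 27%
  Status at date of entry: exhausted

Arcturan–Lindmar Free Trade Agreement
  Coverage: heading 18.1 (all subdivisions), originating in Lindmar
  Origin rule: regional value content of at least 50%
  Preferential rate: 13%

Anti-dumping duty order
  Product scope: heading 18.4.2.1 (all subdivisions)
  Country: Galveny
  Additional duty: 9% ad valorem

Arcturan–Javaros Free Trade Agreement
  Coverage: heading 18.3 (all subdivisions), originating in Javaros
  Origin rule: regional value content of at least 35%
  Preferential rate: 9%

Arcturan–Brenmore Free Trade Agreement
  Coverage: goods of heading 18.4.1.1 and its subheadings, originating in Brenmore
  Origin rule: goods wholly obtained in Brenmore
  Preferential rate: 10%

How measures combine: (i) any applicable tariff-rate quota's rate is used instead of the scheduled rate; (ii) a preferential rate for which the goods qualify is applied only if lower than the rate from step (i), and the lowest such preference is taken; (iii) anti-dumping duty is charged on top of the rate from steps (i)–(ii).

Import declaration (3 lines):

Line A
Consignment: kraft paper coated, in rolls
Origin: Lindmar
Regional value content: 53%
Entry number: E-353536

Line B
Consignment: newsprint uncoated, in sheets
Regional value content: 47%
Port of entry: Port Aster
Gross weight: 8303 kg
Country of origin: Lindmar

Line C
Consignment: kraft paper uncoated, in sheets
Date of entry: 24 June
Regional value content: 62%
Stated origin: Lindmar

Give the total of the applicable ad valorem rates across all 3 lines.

57%

Line A: kraft paper → 18.1; coated → 18.1.1; in rolls → 18.1.1.1. Scheduled 27%. Lindmar agreement on 18.1: RVC ≥ 50% → 13% available; preferential 13%. → 13%.
Line B: newsprint → 18.2; uncoated → 18.2.1; in sheets → 18.2.1.2. Scheduled 31%. Lindmar agreement on 18.1: 18.2.1.2 not covered. → 31%.
Line C: kraft paper → 18.1; uncoated → 18.1.2; in sheets → 18.1.2.2. Scheduled 38%. Lindmar agreement on 18.1: RVC ≥ 50% → 13% available; preferential 13%. → 13%.
Sum: 13% + 31% + 13% = 57%.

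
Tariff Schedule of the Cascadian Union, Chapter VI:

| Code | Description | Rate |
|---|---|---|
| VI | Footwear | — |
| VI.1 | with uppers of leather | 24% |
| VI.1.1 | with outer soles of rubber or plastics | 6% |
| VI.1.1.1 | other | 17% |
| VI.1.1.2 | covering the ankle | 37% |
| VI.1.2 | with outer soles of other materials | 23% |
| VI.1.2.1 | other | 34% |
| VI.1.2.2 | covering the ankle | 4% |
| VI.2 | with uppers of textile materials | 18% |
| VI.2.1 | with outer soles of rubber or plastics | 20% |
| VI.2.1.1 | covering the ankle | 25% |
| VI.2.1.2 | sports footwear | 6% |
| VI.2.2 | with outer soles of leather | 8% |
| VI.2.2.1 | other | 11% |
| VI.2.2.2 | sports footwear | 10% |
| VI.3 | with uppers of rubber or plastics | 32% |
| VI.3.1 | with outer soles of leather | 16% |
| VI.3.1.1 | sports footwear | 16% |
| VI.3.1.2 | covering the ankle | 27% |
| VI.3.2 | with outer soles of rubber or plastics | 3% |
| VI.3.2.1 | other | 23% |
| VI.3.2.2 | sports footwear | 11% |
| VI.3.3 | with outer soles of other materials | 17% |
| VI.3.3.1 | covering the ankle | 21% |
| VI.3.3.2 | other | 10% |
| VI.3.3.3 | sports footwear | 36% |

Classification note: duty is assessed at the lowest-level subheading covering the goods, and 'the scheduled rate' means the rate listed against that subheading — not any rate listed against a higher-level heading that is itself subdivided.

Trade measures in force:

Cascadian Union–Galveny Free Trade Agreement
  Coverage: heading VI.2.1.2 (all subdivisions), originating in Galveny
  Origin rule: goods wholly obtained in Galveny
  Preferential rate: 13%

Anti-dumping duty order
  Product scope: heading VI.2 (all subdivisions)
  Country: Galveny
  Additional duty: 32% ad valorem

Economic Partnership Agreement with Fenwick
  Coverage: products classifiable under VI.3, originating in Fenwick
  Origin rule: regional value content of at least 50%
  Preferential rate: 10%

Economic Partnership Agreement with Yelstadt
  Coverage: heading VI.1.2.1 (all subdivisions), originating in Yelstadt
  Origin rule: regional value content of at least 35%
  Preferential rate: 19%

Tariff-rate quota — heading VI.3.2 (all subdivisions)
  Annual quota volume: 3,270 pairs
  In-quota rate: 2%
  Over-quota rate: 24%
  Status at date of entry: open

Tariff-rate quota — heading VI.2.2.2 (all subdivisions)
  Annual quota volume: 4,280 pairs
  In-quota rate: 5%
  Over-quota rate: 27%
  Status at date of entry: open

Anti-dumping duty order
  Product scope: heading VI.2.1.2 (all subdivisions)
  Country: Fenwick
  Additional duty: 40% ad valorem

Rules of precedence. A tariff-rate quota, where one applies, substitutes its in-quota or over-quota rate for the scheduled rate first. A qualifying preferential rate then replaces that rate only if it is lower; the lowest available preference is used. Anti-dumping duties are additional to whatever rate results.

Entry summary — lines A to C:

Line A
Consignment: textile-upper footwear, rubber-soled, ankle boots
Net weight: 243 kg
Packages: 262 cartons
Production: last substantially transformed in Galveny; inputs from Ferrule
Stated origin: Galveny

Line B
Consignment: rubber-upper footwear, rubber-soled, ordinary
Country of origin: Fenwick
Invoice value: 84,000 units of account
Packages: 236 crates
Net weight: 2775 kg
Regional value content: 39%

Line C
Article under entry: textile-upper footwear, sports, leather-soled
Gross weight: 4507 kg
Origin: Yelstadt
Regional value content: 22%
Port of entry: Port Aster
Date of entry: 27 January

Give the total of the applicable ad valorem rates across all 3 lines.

64%

Line A: textile-upper → VI.2; rubber-soled → VI.2.1; ankle boots → VI.2.1.1. Scheduled 25%. Galveny agreement on VI.2.1.2: VI.2.1.1 not covered; anti-dumping (Galveny, VI.2): +32%; total 25% + 32% = 57%. → 57%.
Line B: rubber-upper → VI.3; rubber-soled → VI.3.2; ordinary → VI.3.2.1. Scheduled 23%. quota on VI.3.2 open → in-quota 2%; Fenwick agreement on VI.3: RVC < 50%. → 2%.
Line C: textile-upper → VI.2; leather-soled → VI.2.2; sports → VI.2.2.2. Scheduled 10%. quota on VI.2.2.2 open → in-quota 5%; Yelstadt agreement on VI.1.2.1: VI.2.2.2 not covered. → 5%.
Sum: 57% + 2% + 5% = 64%.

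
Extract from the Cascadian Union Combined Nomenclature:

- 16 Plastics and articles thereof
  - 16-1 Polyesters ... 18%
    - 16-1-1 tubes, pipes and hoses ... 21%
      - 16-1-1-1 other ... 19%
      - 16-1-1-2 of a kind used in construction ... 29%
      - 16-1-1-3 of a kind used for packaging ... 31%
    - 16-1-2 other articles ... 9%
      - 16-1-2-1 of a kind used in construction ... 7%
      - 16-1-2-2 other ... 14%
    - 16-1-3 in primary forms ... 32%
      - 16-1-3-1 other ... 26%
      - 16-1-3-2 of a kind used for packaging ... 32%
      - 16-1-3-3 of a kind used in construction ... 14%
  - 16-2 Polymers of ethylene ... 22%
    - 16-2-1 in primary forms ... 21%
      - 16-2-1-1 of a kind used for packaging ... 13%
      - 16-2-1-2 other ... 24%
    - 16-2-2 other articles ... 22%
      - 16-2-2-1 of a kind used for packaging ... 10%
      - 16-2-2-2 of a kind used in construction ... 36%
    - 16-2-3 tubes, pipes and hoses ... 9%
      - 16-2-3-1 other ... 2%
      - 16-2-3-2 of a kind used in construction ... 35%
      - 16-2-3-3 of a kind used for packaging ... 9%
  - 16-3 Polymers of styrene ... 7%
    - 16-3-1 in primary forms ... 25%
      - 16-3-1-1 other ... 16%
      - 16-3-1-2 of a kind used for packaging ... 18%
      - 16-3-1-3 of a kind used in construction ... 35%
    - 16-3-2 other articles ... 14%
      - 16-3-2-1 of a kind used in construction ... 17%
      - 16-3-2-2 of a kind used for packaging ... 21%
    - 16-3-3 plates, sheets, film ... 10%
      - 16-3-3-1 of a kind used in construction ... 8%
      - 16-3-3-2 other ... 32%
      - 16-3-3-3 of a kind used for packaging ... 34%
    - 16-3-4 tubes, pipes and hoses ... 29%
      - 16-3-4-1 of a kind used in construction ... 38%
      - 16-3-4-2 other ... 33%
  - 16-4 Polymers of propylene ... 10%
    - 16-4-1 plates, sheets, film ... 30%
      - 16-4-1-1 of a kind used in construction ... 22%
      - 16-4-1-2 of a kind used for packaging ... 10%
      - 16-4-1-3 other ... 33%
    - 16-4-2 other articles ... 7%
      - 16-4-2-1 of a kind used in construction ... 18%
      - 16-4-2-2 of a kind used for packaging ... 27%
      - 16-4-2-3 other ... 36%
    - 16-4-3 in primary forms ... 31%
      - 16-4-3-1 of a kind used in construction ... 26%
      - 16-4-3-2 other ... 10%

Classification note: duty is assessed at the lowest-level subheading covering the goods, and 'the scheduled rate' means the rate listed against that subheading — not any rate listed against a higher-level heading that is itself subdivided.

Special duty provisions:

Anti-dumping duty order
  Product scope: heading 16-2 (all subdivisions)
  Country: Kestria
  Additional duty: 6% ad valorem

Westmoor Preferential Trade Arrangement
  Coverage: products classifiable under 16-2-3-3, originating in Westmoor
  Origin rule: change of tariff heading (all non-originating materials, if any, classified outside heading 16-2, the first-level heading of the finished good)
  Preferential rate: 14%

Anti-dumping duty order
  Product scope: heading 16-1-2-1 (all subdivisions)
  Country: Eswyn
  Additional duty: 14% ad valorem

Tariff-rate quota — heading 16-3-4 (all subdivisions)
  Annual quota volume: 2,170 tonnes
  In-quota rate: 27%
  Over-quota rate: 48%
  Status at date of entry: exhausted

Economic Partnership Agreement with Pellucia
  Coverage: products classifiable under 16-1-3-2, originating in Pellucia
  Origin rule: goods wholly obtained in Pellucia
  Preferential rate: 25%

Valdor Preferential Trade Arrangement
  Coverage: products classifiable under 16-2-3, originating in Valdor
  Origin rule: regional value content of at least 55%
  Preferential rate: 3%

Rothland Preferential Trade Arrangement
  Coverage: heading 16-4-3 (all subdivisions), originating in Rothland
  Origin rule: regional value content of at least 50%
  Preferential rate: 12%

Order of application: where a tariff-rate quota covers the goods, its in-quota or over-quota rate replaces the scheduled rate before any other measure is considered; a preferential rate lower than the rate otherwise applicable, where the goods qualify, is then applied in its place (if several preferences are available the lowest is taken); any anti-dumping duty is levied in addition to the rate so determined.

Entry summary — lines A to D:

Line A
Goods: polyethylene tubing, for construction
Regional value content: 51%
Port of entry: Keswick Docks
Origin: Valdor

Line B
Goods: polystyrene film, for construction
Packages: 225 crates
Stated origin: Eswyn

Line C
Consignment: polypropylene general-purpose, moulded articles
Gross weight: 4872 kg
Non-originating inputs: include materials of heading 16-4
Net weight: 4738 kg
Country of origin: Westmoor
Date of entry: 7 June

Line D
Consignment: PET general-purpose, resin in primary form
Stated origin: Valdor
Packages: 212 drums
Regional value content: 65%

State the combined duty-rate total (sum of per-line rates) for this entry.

105%

Line A: polyethylene → 16-2; tubing → 16-2-3; for construction → 16-2-3-2. Scheduled 35%. Valdor agreement on 16-2-3: RVC < 55%. → 35%.
Line B: polystyrene → 16-3; film → 16-3-3; for construction → 16-3-3-1. Scheduled 8%. No special measure applies. → 8%.
Line C: polypropylene → 16-4; moulded articles → 16-4-2; general-purpose → 16-4-2-3. Scheduled 36%. Westmoor agreement on 16-2-3-3: 16-4-2-3 not covered. → 36%.
Line D: PET → 16-1; resin in primary form → 16-1-3; general-purpose → 16-1-3-1. Scheduled 26%. Valdor agreement on 16-2-3: 16-1-3-1 not covered. → 26%.
Sum: 35% + 8% + 36% + 26% = 105%.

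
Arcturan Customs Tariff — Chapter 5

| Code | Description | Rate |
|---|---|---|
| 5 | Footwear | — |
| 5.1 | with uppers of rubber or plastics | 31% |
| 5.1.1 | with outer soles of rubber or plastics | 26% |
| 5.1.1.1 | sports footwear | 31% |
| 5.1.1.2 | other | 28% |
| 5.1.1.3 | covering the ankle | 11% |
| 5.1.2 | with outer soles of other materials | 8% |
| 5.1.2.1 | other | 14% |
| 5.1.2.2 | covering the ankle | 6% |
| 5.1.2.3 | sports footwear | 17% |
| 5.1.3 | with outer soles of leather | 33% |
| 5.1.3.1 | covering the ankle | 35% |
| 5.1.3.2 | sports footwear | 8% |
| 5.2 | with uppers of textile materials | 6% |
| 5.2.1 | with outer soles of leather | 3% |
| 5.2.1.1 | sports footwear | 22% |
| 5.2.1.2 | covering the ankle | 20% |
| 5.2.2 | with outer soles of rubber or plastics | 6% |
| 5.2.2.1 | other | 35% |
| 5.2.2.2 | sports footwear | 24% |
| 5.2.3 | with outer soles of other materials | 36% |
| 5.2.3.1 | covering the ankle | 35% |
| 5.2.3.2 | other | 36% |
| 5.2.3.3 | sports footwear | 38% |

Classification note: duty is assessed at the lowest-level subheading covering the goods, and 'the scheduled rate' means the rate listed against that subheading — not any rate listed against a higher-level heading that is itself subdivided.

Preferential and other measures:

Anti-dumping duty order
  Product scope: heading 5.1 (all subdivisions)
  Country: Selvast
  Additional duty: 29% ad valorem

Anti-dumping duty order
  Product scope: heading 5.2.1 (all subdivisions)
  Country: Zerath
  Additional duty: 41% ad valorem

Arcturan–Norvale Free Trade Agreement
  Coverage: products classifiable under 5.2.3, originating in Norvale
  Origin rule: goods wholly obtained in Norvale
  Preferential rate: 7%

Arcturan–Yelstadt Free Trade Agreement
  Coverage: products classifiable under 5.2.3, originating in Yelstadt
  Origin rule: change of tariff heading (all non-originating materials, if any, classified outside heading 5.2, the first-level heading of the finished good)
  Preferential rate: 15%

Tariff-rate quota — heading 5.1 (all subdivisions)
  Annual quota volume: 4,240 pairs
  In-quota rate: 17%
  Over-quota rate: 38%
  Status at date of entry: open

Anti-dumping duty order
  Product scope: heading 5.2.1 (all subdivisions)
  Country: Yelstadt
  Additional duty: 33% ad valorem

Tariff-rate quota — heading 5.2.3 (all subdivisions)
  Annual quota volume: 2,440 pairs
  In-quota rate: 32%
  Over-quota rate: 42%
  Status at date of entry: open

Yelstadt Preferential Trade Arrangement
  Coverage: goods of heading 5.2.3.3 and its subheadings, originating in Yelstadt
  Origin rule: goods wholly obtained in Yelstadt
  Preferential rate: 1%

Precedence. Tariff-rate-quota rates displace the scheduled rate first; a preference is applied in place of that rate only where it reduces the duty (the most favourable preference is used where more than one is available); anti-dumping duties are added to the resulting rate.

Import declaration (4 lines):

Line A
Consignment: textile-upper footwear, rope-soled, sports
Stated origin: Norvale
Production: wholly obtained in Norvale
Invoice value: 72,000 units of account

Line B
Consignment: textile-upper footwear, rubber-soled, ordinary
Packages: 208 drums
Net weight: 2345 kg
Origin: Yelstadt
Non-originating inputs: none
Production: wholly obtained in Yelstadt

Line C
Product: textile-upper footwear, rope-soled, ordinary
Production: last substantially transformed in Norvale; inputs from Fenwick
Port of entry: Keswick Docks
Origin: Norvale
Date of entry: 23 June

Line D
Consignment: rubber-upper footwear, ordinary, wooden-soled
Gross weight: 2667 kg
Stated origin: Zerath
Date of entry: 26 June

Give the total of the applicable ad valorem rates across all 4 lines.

Line A: textile-upper → 5.2; rope-soled → 5.2.3; sports → 5.2.3.3. Scheduled 38%. quota on 5.2.3 open → in-quota 32%; Norvale agreement on 5.2.3: wholly obtained → 7% available; preferential 7%. → 7%.
Line B: textile-upper → 5.2; rubber-soled → 5.2.2; ordinary → 5.2.2.1. Scheduled 35%. Yelstadt agreement on 5.2.3: 5.2.2.1 not covered; Yelstadt agreement on 5.2.3.3: 5.2.2.1 not covered. → 35%.
Line C: textile-upper → 5.2; rope-soled → 5.2.3; ordinary → 5.2.3.2. Scheduled 36%. quota on 5.2.3 open → in-quota 32%; Norvale agreement on 5.2.3: not wholly obtained. → 32%.
Line D: rubber-upper → 5.1; wooden-soled → 5.1.2; ordinary → 5.1.2.1. Scheduled 14%. quota on 5.1 open → in-quota 17%. → 17%.
Sum: 7% + 35% + 32% + 17% = 91%.

91%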